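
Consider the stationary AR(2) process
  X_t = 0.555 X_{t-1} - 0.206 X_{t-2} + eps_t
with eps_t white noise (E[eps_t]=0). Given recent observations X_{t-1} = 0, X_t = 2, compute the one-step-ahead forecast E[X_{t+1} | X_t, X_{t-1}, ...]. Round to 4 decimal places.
E[X_{t+1} \mid \mathcal F_t] = 1.1100

For an AR(p) model X_t = c + sum_i phi_i X_{t-i} + eps_t, the
one-step-ahead conditional mean is
  E[X_{t+1} | X_t, ...] = c + sum_i phi_i X_{t+1-i}.
Substitute known values:
  E[X_{t+1} | ...] = (0.555) * (2) + (-0.206) * (0)
                   = 1.1100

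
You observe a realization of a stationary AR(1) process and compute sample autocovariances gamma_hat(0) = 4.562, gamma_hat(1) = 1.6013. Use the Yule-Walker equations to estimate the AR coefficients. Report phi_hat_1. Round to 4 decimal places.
\hat\phi_{1} = 0.3510

The Yule-Walker equations for an AR(p) process read, in matrix form,
  Gamma_p phi = r_p,   with   (Gamma_p)_{ij} = gamma(|i - j|),
                       (r_p)_i = gamma(i),   i,j = 1..p.
Substitute the sample gammas (Toeplitz matrix and right-hand side of size 1):
  Gamma_p = [[4.562]]
  r_p     = [1.6013]
With p = 1 this is the single equation gamma(0) phi_1 = gamma(1):
  phi_hat_1 = gamma(1) / gamma(0) = 1.6013 / 4.562 = 0.3510.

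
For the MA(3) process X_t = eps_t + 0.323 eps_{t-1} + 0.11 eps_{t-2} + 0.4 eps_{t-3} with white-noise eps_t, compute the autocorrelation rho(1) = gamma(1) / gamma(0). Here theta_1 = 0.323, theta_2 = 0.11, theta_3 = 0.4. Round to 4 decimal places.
\rho(1) = 0.3154

For an MA(q) process with theta_0 = 1, the autocovariance is
  gamma(k) = sigma^2 * sum_{i=0..q-k} theta_i * theta_{i+k},
and rho(k) = gamma(k) / gamma(0). Sigma^2 cancels.
  numerator   = (1)*(0.323) + (0.323)*(0.11) + (0.11)*(0.4) = 0.40253.
  denominator = (1)^2 + (0.323)^2 + (0.11)^2 + (0.4)^2 = 1.276429.
  rho(1) = 0.40253 / 1.276429 = 0.3154.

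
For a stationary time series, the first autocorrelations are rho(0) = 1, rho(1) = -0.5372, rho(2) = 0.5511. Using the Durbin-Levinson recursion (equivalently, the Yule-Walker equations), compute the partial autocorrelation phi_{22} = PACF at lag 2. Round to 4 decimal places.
\phi_{22} = 0.3690

The PACF at lag k is phi_{kk}, the last component of the solution
to the Yule-Walker system G_k phi = r_k where
  (G_k)_{ij} = rho(|i - j|), (r_k)_i = rho(i), i,j = 1..k.
Equivalently, Durbin-Levinson gives phi_{kk} iteratively:
  phi_{11} = rho(1)
  phi_{kk} = [rho(k) - sum_{j=1..k-1} phi_{k-1,j} rho(k-j)]
            / [1 - sum_{j=1..k-1} phi_{k-1,j} rho(j)],
  phi_{k,j} = phi_{k-1,j} - phi_{kk} phi_{k-1,k-j},  j = 1..k-1.
Step k = 1:
  phi_11 = rho(1) = -0.5372.
Step k = 2:
  phi_22 = [rho(2) - phi_11 rho(1)] / [1 - phi_11 rho(1)] = [0.5511 - (-0.5372)(-0.5372)] / [1 - (-0.5372)(-0.5372)]
         = 0.26251616 / 0.71141616 = 0.369.
Therefore phi_{22} = 0.3690.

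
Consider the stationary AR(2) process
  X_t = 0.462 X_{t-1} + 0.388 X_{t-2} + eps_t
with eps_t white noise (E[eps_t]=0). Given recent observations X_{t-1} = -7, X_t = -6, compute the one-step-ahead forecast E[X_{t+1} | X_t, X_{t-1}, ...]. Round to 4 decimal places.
E[X_{t+1} \mid \mathcal F_t] = -5.4880

For an AR(p) model X_t = c + sum_i phi_i X_{t-i} + eps_t, the
one-step-ahead conditional mean is
  E[X_{t+1} | X_t, ...] = c + sum_i phi_i X_{t+1-i}.
Substitute known values:
  E[X_{t+1} | ...] = (0.462) * (-6) + (0.388) * (-7)
                   = -5.4880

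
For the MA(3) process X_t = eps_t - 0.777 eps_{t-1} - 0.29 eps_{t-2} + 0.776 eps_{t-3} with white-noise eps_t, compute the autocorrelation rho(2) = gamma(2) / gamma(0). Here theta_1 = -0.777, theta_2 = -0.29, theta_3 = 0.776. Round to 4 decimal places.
\rho(2) = -0.3899

For an MA(q) process with theta_0 = 1, the autocovariance is
  gamma(k) = sigma^2 * sum_{i=0..q-k} theta_i * theta_{i+k},
and rho(k) = gamma(k) / gamma(0). Sigma^2 cancels.
  numerator   = (1)*(-0.29) + (-0.777)*(0.776) = -0.892952.
  denominator = (1)^2 + (-0.777)^2 + (-0.29)^2 + (0.776)^2 = 2.290005.
  rho(2) = -0.892952 / 2.290005 = -0.3899.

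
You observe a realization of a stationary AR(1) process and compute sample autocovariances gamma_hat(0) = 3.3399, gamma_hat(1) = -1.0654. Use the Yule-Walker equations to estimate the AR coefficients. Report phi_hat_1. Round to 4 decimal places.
\hat\phi_{1} = -0.3190

The Yule-Walker equations for an AR(p) process read, in matrix form,
  Gamma_p phi = r_p,   with   (Gamma_p)_{ij} = gamma(|i - j|),
                       (r_p)_i = gamma(i),   i,j = 1..p.
Substitute the sample gammas (Toeplitz matrix and right-hand side of size 1):
  Gamma_p = [[3.3399]]
  r_p     = [-1.0654]
With p = 1 this is the single equation gamma(0) phi_1 = gamma(1):
  phi_hat_1 = gamma(1) / gamma(0) = -1.0654 / 3.3399 = -0.3190.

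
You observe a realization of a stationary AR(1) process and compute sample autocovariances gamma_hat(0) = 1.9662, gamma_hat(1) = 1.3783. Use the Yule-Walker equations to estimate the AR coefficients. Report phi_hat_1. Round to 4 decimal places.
\hat\phi_{1} = 0.7010

The Yule-Walker equations for an AR(p) process read, in matrix form,
  Gamma_p phi = r_p,   with   (Gamma_p)_{ij} = gamma(|i - j|),
                       (r_p)_i = gamma(i),   i,j = 1..p.
Substitute the sample gammas (Toeplitz matrix and right-hand side of size 1):
  Gamma_p = [[1.9662]]
  r_p     = [1.3783]
With p = 1 this is the single equation gamma(0) phi_1 = gamma(1):
  phi_hat_1 = gamma(1) / gamma(0) = 1.3783 / 1.9662 = 0.7010.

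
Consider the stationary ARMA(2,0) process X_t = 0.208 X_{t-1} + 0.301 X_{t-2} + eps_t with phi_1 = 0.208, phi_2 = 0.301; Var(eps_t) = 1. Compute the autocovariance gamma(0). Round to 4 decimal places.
\gamma(0) = 1.2065

Multiply the model equation by X_{t-k} and take expectations. With theta_0 = psi_0 = 1 and psi_j the MA(infinity) weights, this gives
  gamma(k) - sum_i phi_i gamma(k-i) = c_k,
  c_k = sigma^2 * sum_{j=k..q} theta_j psi_{j-k}   (c_k = 0 for k > q),
using gamma(-m) = gamma(m).
Pure AR (q = 0): c_0 = sigma^2 = 1, c_k = 0 for k >= 1.
Equations for k = 0, 1, 2 (AR order 2, c_2 = 0):
  (E0) gamma(0) = phi_1 gamma(1) + phi_2 gamma(2) + c_0
  (E1) gamma(1) = phi_1 gamma(0) + phi_2 gamma(1) + c_1
  (E2) gamma(2) = phi_1 gamma(1) + phi_2 gamma(0)
From (E1): gamma(1) = A gamma(0) + B with
  A = phi_1 / (1 - phi_2) = 0.208 / 0.699 = 0.297568,   B = c_1 / (1 - phi_2) = 0 / 0.699 = 0.
Insert (E2) into (E0): gamma(0) (1 - phi_2^2) = phi_1 (1 + phi_2) gamma(1) + c_0.
  phi_1 (1 + phi_2) = (0.208)(1.301) = 0.270608,   1 - phi_2^2 = 0.909399.
Replace gamma(1) by A gamma(0) + B and collect gamma(0):
  gamma(0) [0.909399 - (0.270608)(0.297568)] = c_0 = 1
  gamma(0) * 0.828875 = 1
  gamma(0) = 1 / 0.828875 = 1.206455.
Therefore gamma(0) = 1.2065 (to 4 decimal places).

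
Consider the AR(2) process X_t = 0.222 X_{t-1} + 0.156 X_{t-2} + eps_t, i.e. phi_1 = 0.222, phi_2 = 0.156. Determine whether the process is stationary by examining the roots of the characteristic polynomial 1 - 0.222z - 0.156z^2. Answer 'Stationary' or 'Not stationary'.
\text{Stationary}

The AR(p) characteristic polynomial is P(z) = 1 - 0.222z - 0.156z^2.
Stationarity requires all roots to lie outside the unit circle, i.e. |z| > 1 for every root.
Set 1 + (-0.222) z + (-0.156) z^2 = 0, i.e. a z^2 + b z + c = 0 with a = -0.156, b = -0.222, c = 1.
Discriminant D = b^2 - 4ac = (-0.222)^2 - 4*(-0.156)*1 = 0.049284 - (-0.624) = 0.673284.
D >= 0, so the roots are real: z = (-b +/- sqrt(D)) / (2a) = (0.222 +/- 0.820539) / (-0.312).
  z_1 = (0.222 + 0.820539) / (-0.312) = -3.3415,   |z_1| = 3.3415.
  z_2 = (0.222 - 0.820539) / (-0.312) = 1.9184,   |z_2| = 1.9184.
Moduli of all roots: 3.3415, 1.9184.
All moduli strictly greater than 1? Yes.
Verdict: Stationary.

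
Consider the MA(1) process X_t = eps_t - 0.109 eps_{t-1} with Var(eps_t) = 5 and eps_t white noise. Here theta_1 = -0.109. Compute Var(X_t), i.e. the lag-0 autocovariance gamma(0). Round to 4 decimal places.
\gamma(0) = 5.0594

For an MA(q) process X_t = eps_t + sum_i theta_i eps_{t-i} with
Var(eps_t) = sigma^2, the variance is
  gamma(0) = sigma^2 * (1 + sum_i theta_i^2).
  sum_i theta_i^2 = (-0.109)^2 = 0.011881.
  gamma(0) = 5 * (1 + 0.011881) = 5 * 1.011881 = 5.059405, which rounds to 5.0594.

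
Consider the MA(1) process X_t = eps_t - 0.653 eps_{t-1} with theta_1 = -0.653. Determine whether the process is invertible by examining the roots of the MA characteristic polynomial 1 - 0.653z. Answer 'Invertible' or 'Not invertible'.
\text{Invertible}

The MA(q) characteristic polynomial is P(z) = 1 - 0.653z.
Invertibility requires all roots to lie outside the unit circle, i.e. |z| > 1 for every root.
This is linear in z: 1 + (-0.653) z = 0  =>  z = -1/(-0.653) = 1.531394,  |z| = 1.531394.
Moduli of all roots: 1.5314.
All moduli strictly greater than 1? Yes.
Verdict: Invertible.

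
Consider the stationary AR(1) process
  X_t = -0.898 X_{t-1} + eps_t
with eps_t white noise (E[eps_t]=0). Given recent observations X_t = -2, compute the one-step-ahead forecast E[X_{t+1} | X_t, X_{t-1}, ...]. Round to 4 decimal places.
E[X_{t+1} \mid \mathcal F_t] = 1.7960

For an AR(p) model X_t = c + sum_i phi_i X_{t-i} + eps_t, the
one-step-ahead conditional mean is
  E[X_{t+1} | X_t, ...] = c + sum_i phi_i X_{t+1-i}.
Substitute known values:
  E[X_{t+1} | ...] = (-0.898) * (-2)
                   = 1.7960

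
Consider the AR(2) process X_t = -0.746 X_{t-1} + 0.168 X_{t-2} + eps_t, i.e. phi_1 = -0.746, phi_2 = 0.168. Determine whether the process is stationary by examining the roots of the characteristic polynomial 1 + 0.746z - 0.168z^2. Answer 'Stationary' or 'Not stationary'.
\text{Stationary}

The AR(p) characteristic polynomial is P(z) = 1 + 0.746z - 0.168z^2.
Stationarity requires all roots to lie outside the unit circle, i.e. |z| > 1 for every root.
Set 1 + (0.746) z + (-0.168) z^2 = 0, i.e. a z^2 + b z + c = 0 with a = -0.168, b = 0.746, c = 1.
Discriminant D = b^2 - 4ac = (0.746)^2 - 4*(-0.168)*1 = 0.556516 - (-0.672) = 1.228516.
D >= 0, so the roots are real: z = (-b +/- sqrt(D)) / (2a) = (-0.746 +/- 1.108384) / (-0.336).
  z_1 = (-0.746 + 1.108384) / (-0.336) = -1.0785,   |z_1| = 1.0785.
  z_2 = (-0.746 - 1.108384) / (-0.336) = 5.519,   |z_2| = 5.519.
Moduli of all roots: 1.0785, 5.5190.
All moduli strictly greater than 1? Yes.
Verdict: Stationary.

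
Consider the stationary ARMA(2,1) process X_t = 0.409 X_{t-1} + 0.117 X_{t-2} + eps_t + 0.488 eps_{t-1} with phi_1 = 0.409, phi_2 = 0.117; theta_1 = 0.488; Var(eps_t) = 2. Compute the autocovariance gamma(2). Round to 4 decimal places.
\gamma(2) = 1.7893

Multiply the model equation by X_{t-k} and take expectations. With theta_0 = psi_0 = 1 and psi_j the MA(infinity) weights, this gives
  gamma(k) - sum_i phi_i gamma(k-i) = c_k,
  c_k = sigma^2 * sum_{j=k..q} theta_j psi_{j-k}   (c_k = 0 for k > q),
using gamma(-m) = gamma(m).
psi-weights needed (psi_j = theta_j + sum_i phi_i psi_{j-i}):
  psi_1 = theta_1 + phi_1 = 0.488 + (0.409) = 0.897
Right-hand sides:
  c_0 = sigma^2 (1 + theta_1 psi_1) = 2 * (1 + (0.488)(0.897)) = 2 * 1.437736 = 2.875472
  c_1 = sigma^2 theta_1 = 2 * (0.488) = 0.976
  c_2 = 0
Equations for k = 0, 1, 2 (AR order 2, c_2 = 0):
  (E0) gamma(0) = phi_1 gamma(1) + phi_2 gamma(2) + c_0
  (E1) gamma(1) = phi_1 gamma(0) + phi_2 gamma(1) + c_1
  (E2) gamma(2) = phi_1 gamma(1) + phi_2 gamma(0)
From (E1): gamma(1) = A gamma(0) + B with
  A = phi_1 / (1 - phi_2) = 0.409 / 0.883 = 0.463194,   B = c_1 / (1 - phi_2) = 0.976 / 0.883 = 1.105323.
Insert (E2) into (E0): gamma(0) (1 - phi_2^2) = phi_1 (1 + phi_2) gamma(1) + c_0.
  phi_1 (1 + phi_2) = (0.409)(1.117) = 0.456853,   1 - phi_2^2 = 0.986311.
Replace gamma(1) by A gamma(0) + B and collect gamma(0):
  gamma(0) [0.986311 - (0.456853)(0.463194)] = (0.456853)(1.105323) + 2.875472
  gamma(0) * 0.7747 = 3.380442
  gamma(0) = 3.380442 / 0.7747 = 4.363552.
  gamma(1) = A gamma(0) + B = (0.463194)(4.363552) + (1.105323) = 3.126492.
  gamma(2) = phi_1 gamma(1) + phi_2 gamma(0) = (0.409)(3.126492) + (0.117)(4.363552) = 1.789271.
Therefore gamma(2) = 1.7893 (to 4 decimal places).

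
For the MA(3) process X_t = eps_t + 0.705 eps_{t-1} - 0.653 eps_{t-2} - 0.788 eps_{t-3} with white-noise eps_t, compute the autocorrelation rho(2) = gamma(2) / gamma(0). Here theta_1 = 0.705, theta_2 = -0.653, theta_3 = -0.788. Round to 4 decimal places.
\rho(2) = -0.4750

For an MA(q) process with theta_0 = 1, the autocovariance is
  gamma(k) = sigma^2 * sum_{i=0..q-k} theta_i * theta_{i+k},
and rho(k) = gamma(k) / gamma(0). Sigma^2 cancels.
  numerator   = (1)*(-0.653) + (0.705)*(-0.788) = -1.20854.
  denominator = (1)^2 + (0.705)^2 + (-0.653)^2 + (-0.788)^2 = 2.544378.
  rho(2) = -1.20854 / 2.544378 = -0.4750.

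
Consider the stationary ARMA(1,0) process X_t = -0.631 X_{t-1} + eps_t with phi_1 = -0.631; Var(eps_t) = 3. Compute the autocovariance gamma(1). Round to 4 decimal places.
\gamma(1) = -3.1454

Multiply the model equation by X_{t-k} and take expectations. With theta_0 = psi_0 = 1 and psi_j the MA(infinity) weights, this gives
  gamma(k) - sum_i phi_i gamma(k-i) = c_k,
  c_k = sigma^2 * sum_{j=k..q} theta_j psi_{j-k}   (c_k = 0 for k > q),
using gamma(-m) = gamma(m).
Pure AR (q = 0): c_0 = sigma^2 = 3, c_k = 0 for k >= 1.
Equations for k = 0 and k = 1 (AR order 1):
  gamma(0) = phi_1 gamma(1) + c_0
  gamma(1) = phi_1 gamma(0) + c_1
Substituting the second into the first: gamma(0) (1 - phi_1^2) = c_0 + phi_1 c_1, so
  gamma(0) = c_0 / (1 - phi_1^2) = 3 / (1 - (-0.631)^2) = 3 / 0.601839 = 4.984722.
  gamma(1) = phi_1 gamma(0) = (-0.631)(4.984722) = -3.145359.
Therefore gamma(1) = -3.1454 (to 4 decimal places).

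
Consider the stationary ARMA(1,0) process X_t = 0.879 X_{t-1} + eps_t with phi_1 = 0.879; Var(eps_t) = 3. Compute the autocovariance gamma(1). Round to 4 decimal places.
\gamma(1) = 11.5984

Multiply the model equation by X_{t-k} and take expectations. With theta_0 = psi_0 = 1 and psi_j the MA(infinity) weights, this gives
  gamma(k) - sum_i phi_i gamma(k-i) = c_k,
  c_k = sigma^2 * sum_{j=k..q} theta_j psi_{j-k}   (c_k = 0 for k > q),
using gamma(-m) = gamma(m).
Pure AR (q = 0): c_0 = sigma^2 = 3, c_k = 0 for k >= 1.
Equations for k = 0 and k = 1 (AR order 1):
  gamma(0) = phi_1 gamma(1) + c_0
  gamma(1) = phi_1 gamma(0) + c_1
Substituting the second into the first: gamma(0) (1 - phi_1^2) = c_0 + phi_1 c_1, so
  gamma(0) = c_0 / (1 - phi_1^2) = 3 / (1 - (0.879)^2) = 3 / 0.227359 = 13.194991.
  gamma(1) = phi_1 gamma(0) = (0.879)(13.194991) = 11.598397.
Therefore gamma(1) = 11.5984 (to 4 decimal places).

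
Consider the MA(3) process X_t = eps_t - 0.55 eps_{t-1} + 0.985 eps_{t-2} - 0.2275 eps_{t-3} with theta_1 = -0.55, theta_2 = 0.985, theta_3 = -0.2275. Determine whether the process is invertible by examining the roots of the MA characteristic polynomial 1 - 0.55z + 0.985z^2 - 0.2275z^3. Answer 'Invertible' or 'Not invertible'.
\text{Invertible}

The MA(q) characteristic polynomial is P(z) = 1 - 0.55z + 0.985z^2 - 0.2275z^3.
Invertibility requires all roots to lie outside the unit circle, i.e. |z| > 1 for every root.
Degree 3: look for a simple real root z0 first, then factor out (1 - z/z0) and solve the remaining quadratic.
Testing z0 = 4: P(4) = 1 + (-0.55)(4) + (0.985)(4)^2 + (-0.2275)(4)^3
  = 1 + (-2.2) + (15.76) + (-14.56) = 0.  So z_0 = 4 is a root, |z_0| = 4.
Divide out the factor (1 - 0.25 z) = (1 - z/z0) (since 1/z0 = 0.25):
  P(z) = (1 - 0.25 z)(1 + (-0.3) z + (0.91) z^2)
  [check: z-coef -0.3 - (0.25) = -0.55; z^2-coef 0.91 - (0.25)(-0.3) = 0.985; z^3-coef -(0.25)(0.91) = -0.2275.]
Remaining roots from the quadratic factor 1 + (-0.3) z + (0.91) z^2:
  Set 1 + (-0.3) z + (0.91) z^2 = 0, i.e. a z^2 + b z + c = 0 with a = 0.91, b = -0.3, c = 1.
  Discriminant D = b^2 - 4ac = (-0.3)^2 - 4*(0.91)*1 = 0.09 - (3.64) = -3.55.
  D < 0, so the roots are the complex-conjugate pair z = (-b +/- i sqrt(-D)) / (2a) = 0.1648 +/- 1.0352i.
  For a conjugate pair |z|^2 = z * conj(z) = (product of roots) = c/a = 1/(0.91) = 1.098901, so |z| = sqrt(1.098901) = 1.0483 for both roots.
Moduli of all roots: 4.0000, 1.0483, 1.0483.
All moduli strictly greater than 1? Yes.
Verdict: Invertible.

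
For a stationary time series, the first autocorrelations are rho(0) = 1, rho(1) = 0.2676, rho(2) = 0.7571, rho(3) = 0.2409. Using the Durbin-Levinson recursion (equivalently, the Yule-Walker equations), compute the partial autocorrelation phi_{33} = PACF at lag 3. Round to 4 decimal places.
\phi_{33} = -0.0230

The PACF at lag k is phi_{kk}, the last component of the solution
to the Yule-Walker system G_k phi = r_k where
  (G_k)_{ij} = rho(|i - j|), (r_k)_i = rho(i), i,j = 1..k.
Equivalently, Durbin-Levinson gives phi_{kk} iteratively:
  phi_{11} = rho(1)
  phi_{kk} = [rho(k) - sum_{j=1..k-1} phi_{k-1,j} rho(k-j)]
            / [1 - sum_{j=1..k-1} phi_{k-1,j} rho(j)],
  phi_{k,j} = phi_{k-1,j} - phi_{kk} phi_{k-1,k-j},  j = 1..k-1.
Step k = 1:
  phi_11 = rho(1) = 0.2676.
Step k = 2:
  phi_22 = [rho(2) - phi_11 rho(1)] / [1 - phi_11 rho(1)] = [0.7571 - (0.2676)(0.2676)] / [1 - (0.2676)(0.2676)]
         = 0.68549024 / 0.92839024 = 0.738364.
  Update: phi_21 = phi_11 - phi_22 phi_11 = 0.2676 - (0.738364)(0.2676) = 0.070014.
Step k = 3:
  phi_33 = [rho(3) - phi_21 rho(2) - phi_22 rho(1)] / [1 - phi_21 rho(1) - phi_22 rho(2)]
    numerator   = 0.2409 - (0.070014)(0.7571) - (0.738364)(0.2676) = -0.00969367
    denominator = 1 - (0.070014)(0.2676) - (0.738364)(0.7571) = 0.4222487
  phi_33 = -0.00969367 / 0.4222487 = -0.023.
Therefore phi_{33} = -0.0230.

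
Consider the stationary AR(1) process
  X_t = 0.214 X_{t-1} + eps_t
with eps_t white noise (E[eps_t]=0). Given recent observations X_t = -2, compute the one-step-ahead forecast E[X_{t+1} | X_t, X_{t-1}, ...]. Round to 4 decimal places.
E[X_{t+1} \mid \mathcal F_t] = -0.4280

For an AR(p) model X_t = c + sum_i phi_i X_{t-i} + eps_t, the
one-step-ahead conditional mean is
  E[X_{t+1} | X_t, ...] = c + sum_i phi_i X_{t+1-i}.
Substitute known values:
  E[X_{t+1} | ...] = (0.214) * (-2)
                   = -0.4280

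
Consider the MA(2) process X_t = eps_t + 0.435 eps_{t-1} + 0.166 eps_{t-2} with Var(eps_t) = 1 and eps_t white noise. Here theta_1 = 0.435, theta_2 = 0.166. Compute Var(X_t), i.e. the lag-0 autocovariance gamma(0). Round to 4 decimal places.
\gamma(0) = 1.2168

For an MA(q) process X_t = eps_t + sum_i theta_i eps_{t-i} with
Var(eps_t) = sigma^2, the variance is
  gamma(0) = sigma^2 * (1 + sum_i theta_i^2).
  sum_i theta_i^2 = (0.435)^2 + (0.166)^2 = 0.189225 + 0.027556 = 0.216781.
  gamma(0) = 1 * (1 + 0.216781) = 1 * 1.216781 = 1.216781, which rounds to 1.2168.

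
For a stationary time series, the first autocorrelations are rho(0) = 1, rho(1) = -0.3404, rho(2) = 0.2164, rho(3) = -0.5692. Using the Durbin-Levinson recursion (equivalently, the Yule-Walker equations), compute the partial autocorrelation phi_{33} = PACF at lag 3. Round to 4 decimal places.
\phi_{33} = -0.5331

The PACF at lag k is phi_{kk}, the last component of the solution
to the Yule-Walker system G_k phi = r_k where
  (G_k)_{ij} = rho(|i - j|), (r_k)_i = rho(i), i,j = 1..k.
Equivalently, Durbin-Levinson gives phi_{kk} iteratively:
  phi_{11} = rho(1)
  phi_{kk} = [rho(k) - sum_{j=1..k-1} phi_{k-1,j} rho(k-j)]
            / [1 - sum_{j=1..k-1} phi_{k-1,j} rho(j)],
  phi_{k,j} = phi_{k-1,j} - phi_{kk} phi_{k-1,k-j},  j = 1..k-1.
Step k = 1:
  phi_11 = rho(1) = -0.3404.
Step k = 2:
  phi_22 = [rho(2) - phi_11 rho(1)] / [1 - phi_11 rho(1)] = [0.2164 - (-0.3404)(-0.3404)] / [1 - (-0.3404)(-0.3404)]
         = 0.10052784 / 0.88412784 = 0.113703.
  Update: phi_21 = phi_11 - phi_22 phi_11 = -0.3404 - (0.113703)(-0.3404) = -0.301696.
Step k = 3:
  phi_33 = [rho(3) - phi_21 rho(2) - phi_22 rho(1)] / [1 - phi_21 rho(1) - phi_22 rho(2)]
    numerator   = -0.5692 - (-0.301696)(0.2164) - (0.113703)(-0.3404) = -0.46520864
    denominator = 1 - (-0.301696)(-0.3404) - (0.113703)(0.2164) = 0.87269754
  phi_33 = -0.46520864 / 0.87269754 = -0.5331.
Therefore phi_{33} = -0.5331.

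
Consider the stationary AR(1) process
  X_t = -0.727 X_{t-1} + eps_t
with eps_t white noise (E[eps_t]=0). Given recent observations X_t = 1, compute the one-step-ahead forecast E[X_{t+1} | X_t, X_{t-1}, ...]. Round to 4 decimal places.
E[X_{t+1} \mid \mathcal F_t] = -0.7270

For an AR(p) model X_t = c + sum_i phi_i X_{t-i} + eps_t, the
one-step-ahead conditional mean is
  E[X_{t+1} | X_t, ...] = c + sum_i phi_i X_{t+1-i}.
Substitute known values:
  E[X_{t+1} | ...] = (-0.727) * (1)
                   = -0.7270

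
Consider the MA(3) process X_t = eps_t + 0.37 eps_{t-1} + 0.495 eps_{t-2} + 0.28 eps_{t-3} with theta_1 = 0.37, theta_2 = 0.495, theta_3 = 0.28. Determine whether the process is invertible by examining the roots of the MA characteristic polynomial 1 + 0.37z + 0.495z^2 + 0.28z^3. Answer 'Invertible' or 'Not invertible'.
\text{Invertible}

The MA(q) characteristic polynomial is P(z) = 1 + 0.37z + 0.495z^2 + 0.28z^3.
Invertibility requires all roots to lie outside the unit circle, i.e. |z| > 1 for every root.
Degree 3: look for a simple real root z0 first, then factor out (1 - z/z0) and solve the remaining quadratic.
Testing z0 = -2: P(-2) = 1 + (0.37)(-2) + (0.495)(-2)^2 + (0.28)(-2)^3
  = 1 + (-0.74) + (1.98) + (-2.24) = 0.  So z_0 = -2 is a root, |z_0| = 2.
Divide out the factor (1 + 0.5 z) = (1 - z/z0) (since 1/z0 = -0.5):
  P(z) = (1 + 0.5 z)(1 + (-0.13) z + (0.56) z^2)
  [check: z-coef -0.13 - (-0.5) = 0.37; z^2-coef 0.56 - (-0.5)(-0.13) = 0.495; z^3-coef -(-0.5)(0.56) = 0.28.]
Remaining roots from the quadratic factor 1 + (-0.13) z + (0.56) z^2:
  Set 1 + (-0.13) z + (0.56) z^2 = 0, i.e. a z^2 + b z + c = 0 with a = 0.56, b = -0.13, c = 1.
  Discriminant D = b^2 - 4ac = (-0.13)^2 - 4*(0.56)*1 = 0.0169 - (2.24) = -2.2231.
  D < 0, so the roots are the complex-conjugate pair z = (-b +/- i sqrt(-D)) / (2a) = 0.1161 +/- 1.3313i.
  For a conjugate pair |z|^2 = z * conj(z) = (product of roots) = c/a = 1/(0.56) = 1.785714, so |z| = sqrt(1.785714) = 1.3363 for both roots.
Moduli of all roots: 2.0000, 1.3363, 1.3363.
All moduli strictly greater than 1? Yes.
Verdict: Invertible.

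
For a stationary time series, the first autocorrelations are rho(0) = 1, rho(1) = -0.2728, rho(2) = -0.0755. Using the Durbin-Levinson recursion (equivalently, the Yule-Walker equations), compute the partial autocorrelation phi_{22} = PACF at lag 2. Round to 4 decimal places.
\phi_{22} = -0.1620

The PACF at lag k is phi_{kk}, the last component of the solution
to the Yule-Walker system G_k phi = r_k where
  (G_k)_{ij} = rho(|i - j|), (r_k)_i = rho(i), i,j = 1..k.
Equivalently, Durbin-Levinson gives phi_{kk} iteratively:
  phi_{11} = rho(1)
  phi_{kk} = [rho(k) - sum_{j=1..k-1} phi_{k-1,j} rho(k-j)]
            / [1 - sum_{j=1..k-1} phi_{k-1,j} rho(j)],
  phi_{k,j} = phi_{k-1,j} - phi_{kk} phi_{k-1,k-j},  j = 1..k-1.
Step k = 1:
  phi_11 = rho(1) = -0.2728.
Step k = 2:
  phi_22 = [rho(2) - phi_11 rho(1)] / [1 - phi_11 rho(1)] = [-0.0755 - (-0.2728)(-0.2728)] / [1 - (-0.2728)(-0.2728)]
         = -0.14991984 / 0.92558016 = -0.162.
Therefore phi_{22} = -0.1620.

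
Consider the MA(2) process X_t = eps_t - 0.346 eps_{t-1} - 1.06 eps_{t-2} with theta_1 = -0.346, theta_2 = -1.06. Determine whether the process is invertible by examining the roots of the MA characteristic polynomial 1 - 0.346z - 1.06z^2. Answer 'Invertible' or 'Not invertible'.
\text{Not invertible}

The MA(q) characteristic polynomial is P(z) = 1 - 0.346z - 1.06z^2.
Invertibility requires all roots to lie outside the unit circle, i.e. |z| > 1 for every root.
Set 1 + (-0.346) z + (-1.06) z^2 = 0, i.e. a z^2 + b z + c = 0 with a = -1.06, b = -0.346, c = 1.
Discriminant D = b^2 - 4ac = (-0.346)^2 - 4*(-1.06)*1 = 0.119716 - (-4.24) = 4.359716.
D >= 0, so the roots are real: z = (-b +/- sqrt(D)) / (2a) = (0.346 +/- 2.087993) / (-2.12).
  z_1 = (0.346 + 2.087993) / (-2.12) = -1.1481,   |z_1| = 1.1481.
  z_2 = (0.346 - 2.087993) / (-2.12) = 0.8217,   |z_2| = 0.8217.
Moduli of all roots: 1.1481, 0.8217.
All moduli strictly greater than 1? No.
Verdict: Not invertible.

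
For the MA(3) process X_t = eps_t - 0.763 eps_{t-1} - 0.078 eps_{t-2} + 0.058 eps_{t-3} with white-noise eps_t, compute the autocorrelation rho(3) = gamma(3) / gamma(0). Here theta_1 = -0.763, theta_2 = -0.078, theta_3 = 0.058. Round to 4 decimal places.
\rho(3) = 0.0364

For an MA(q) process with theta_0 = 1, the autocovariance is
  gamma(k) = sigma^2 * sum_{i=0..q-k} theta_i * theta_{i+k},
and rho(k) = gamma(k) / gamma(0). Sigma^2 cancels.
  numerator   = (1)*(0.058) = 0.058.
  denominator = (1)^2 + (-0.763)^2 + (-0.078)^2 + (0.058)^2 = 1.591617.
  rho(3) = 0.058 / 1.591617 = 0.0364.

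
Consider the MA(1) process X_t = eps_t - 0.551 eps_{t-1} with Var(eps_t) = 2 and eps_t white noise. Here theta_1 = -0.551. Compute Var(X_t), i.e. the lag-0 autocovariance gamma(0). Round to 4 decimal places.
\gamma(0) = 2.6072

For an MA(q) process X_t = eps_t + sum_i theta_i eps_{t-i} with
Var(eps_t) = sigma^2, the variance is
  gamma(0) = sigma^2 * (1 + sum_i theta_i^2).
  sum_i theta_i^2 = (-0.551)^2 = 0.303601.
  gamma(0) = 2 * (1 + 0.303601) = 2 * 1.303601 = 2.607202, which rounds to 2.6072.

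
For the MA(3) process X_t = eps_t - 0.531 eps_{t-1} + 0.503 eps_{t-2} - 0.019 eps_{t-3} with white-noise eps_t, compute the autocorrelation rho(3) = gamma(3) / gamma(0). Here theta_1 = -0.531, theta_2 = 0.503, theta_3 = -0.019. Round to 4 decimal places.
\rho(3) = -0.0124

For an MA(q) process with theta_0 = 1, the autocovariance is
  gamma(k) = sigma^2 * sum_{i=0..q-k} theta_i * theta_{i+k},
and rho(k) = gamma(k) / gamma(0). Sigma^2 cancels.
  numerator   = (1)*(-0.019) = -0.019.
  denominator = (1)^2 + (-0.531)^2 + (0.503)^2 + (-0.019)^2 = 1.535331.
  rho(3) = -0.019 / 1.535331 = -0.0124.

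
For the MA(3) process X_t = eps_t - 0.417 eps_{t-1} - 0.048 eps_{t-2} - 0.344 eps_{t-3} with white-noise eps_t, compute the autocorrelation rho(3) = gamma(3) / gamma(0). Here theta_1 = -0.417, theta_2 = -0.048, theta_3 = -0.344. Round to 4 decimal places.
\rho(3) = -0.2657

For an MA(q) process with theta_0 = 1, the autocovariance is
  gamma(k) = sigma^2 * sum_{i=0..q-k} theta_i * theta_{i+k},
and rho(k) = gamma(k) / gamma(0). Sigma^2 cancels.
  numerator   = (1)*(-0.344) = -0.344.
  denominator = (1)^2 + (-0.417)^2 + (-0.048)^2 + (-0.344)^2 = 1.294529.
  rho(3) = -0.344 / 1.294529 = -0.2657.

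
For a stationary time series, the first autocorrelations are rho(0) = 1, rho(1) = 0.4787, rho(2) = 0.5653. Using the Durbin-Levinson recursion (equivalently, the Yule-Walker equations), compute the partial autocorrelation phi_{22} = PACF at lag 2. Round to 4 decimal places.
\phi_{22} = 0.4361

The PACF at lag k is phi_{kk}, the last component of the solution
to the Yule-Walker system G_k phi = r_k where
  (G_k)_{ij} = rho(|i - j|), (r_k)_i = rho(i), i,j = 1..k.
Equivalently, Durbin-Levinson gives phi_{kk} iteratively:
  phi_{11} = rho(1)
  phi_{kk} = [rho(k) - sum_{j=1..k-1} phi_{k-1,j} rho(k-j)]
            / [1 - sum_{j=1..k-1} phi_{k-1,j} rho(j)],
  phi_{k,j} = phi_{k-1,j} - phi_{kk} phi_{k-1,k-j},  j = 1..k-1.
Step k = 1:
  phi_11 = rho(1) = 0.4787.
Step k = 2:
  phi_22 = [rho(2) - phi_11 rho(1)] / [1 - phi_11 rho(1)] = [0.5653 - (0.4787)(0.4787)] / [1 - (0.4787)(0.4787)]
         = 0.33614631 / 0.77084631 = 0.4361.
Therefore phi_{22} = 0.4361.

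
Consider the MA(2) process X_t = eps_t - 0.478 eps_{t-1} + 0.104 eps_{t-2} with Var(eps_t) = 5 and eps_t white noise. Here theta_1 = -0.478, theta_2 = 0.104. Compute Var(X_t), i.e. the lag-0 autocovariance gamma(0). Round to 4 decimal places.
\gamma(0) = 6.1965

For an MA(q) process X_t = eps_t + sum_i theta_i eps_{t-i} with
Var(eps_t) = sigma^2, the variance is
  gamma(0) = sigma^2 * (1 + sum_i theta_i^2).
  sum_i theta_i^2 = (-0.478)^2 + (0.104)^2 = 0.228484 + 0.010816 = 0.2393.
  gamma(0) = 5 * (1 + 0.2393) = 5 * 1.2393 = 6.1965.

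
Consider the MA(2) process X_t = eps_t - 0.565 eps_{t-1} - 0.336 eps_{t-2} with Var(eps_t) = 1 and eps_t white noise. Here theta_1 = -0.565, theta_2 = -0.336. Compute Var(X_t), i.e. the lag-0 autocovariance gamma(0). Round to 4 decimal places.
\gamma(0) = 1.4321

For an MA(q) process X_t = eps_t + sum_i theta_i eps_{t-i} with
Var(eps_t) = sigma^2, the variance is
  gamma(0) = sigma^2 * (1 + sum_i theta_i^2).
  sum_i theta_i^2 = (-0.565)^2 + (-0.336)^2 = 0.319225 + 0.112896 = 0.432121.
  gamma(0) = 1 * (1 + 0.432121) = 1 * 1.432121 = 1.432121, which rounds to 1.4321.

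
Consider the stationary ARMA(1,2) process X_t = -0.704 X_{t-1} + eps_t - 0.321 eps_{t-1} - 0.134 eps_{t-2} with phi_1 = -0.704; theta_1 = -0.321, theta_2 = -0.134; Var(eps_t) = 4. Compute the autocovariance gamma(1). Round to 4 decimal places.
\gamma(1) = -8.4368

Multiply the model equation by X_{t-k} and take expectations. With theta_0 = psi_0 = 1 and psi_j the MA(infinity) weights, this gives
  gamma(k) - sum_i phi_i gamma(k-i) = c_k,
  c_k = sigma^2 * sum_{j=k..q} theta_j psi_{j-k}   (c_k = 0 for k > q),
using gamma(-m) = gamma(m).
psi-weights needed (psi_j = theta_j + sum_i phi_i psi_{j-i}):
  psi_1 = theta_1 + phi_1 = -0.321 + (-0.704) = -1.025
  psi_2 = theta_2 + phi_1 psi_1 = -0.134 + (-0.704)(-1.025) = 0.5876
Right-hand sides:
  c_0 = sigma^2 (1 + theta_1 psi_1 + theta_2 psi_2) = 4 * (1 + (-0.321)(-1.025) + (-0.134)(0.5876)) = 4 * 1.250287 = 5.001146
  c_1 = sigma^2 (theta_1 + theta_2 psi_1) = 4 * (-0.321 + (-0.134)(-1.025)) = -0.7346
  c_2 = sigma^2 theta_2 = 4 * (-0.134) = -0.536
Equations for k = 0 and k = 1 (AR order 1):
  gamma(0) = phi_1 gamma(1) + c_0
  gamma(1) = phi_1 gamma(0) + c_1
Substituting the second into the first: gamma(0) (1 - phi_1^2) = c_0 + phi_1 c_1, so
  gamma(0) = (c_0 + phi_1 c_1) / (1 - phi_1^2) = (5.001146 + (-0.704)(-0.7346)) / (1 - (-0.704)^2) = 5.518305 / 0.504384 = 10.940682.
  gamma(1) = phi_1 gamma(0) + c_1 = (-0.704)(10.940682) + (-0.7346) = -8.43684.
Therefore gamma(1) = -8.4368 (to 4 decimal places).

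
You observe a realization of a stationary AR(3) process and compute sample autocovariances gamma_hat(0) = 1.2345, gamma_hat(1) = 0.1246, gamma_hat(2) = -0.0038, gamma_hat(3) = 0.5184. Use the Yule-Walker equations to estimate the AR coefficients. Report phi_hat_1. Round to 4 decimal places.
\hat\phi_{1} = 0.1080

The Yule-Walker equations for an AR(p) process read, in matrix form,
  Gamma_p phi = r_p,   with   (Gamma_p)_{ij} = gamma(|i - j|),
                       (r_p)_i = gamma(i),   i,j = 1..p.
Substitute the sample gammas (Toeplitz matrix and right-hand side of size 3):
  Gamma_p = [[1.2345, 0.1246, -0.0038], [0.1246, 1.2345, 0.1246], [-0.0038, 0.1246, 1.2345]]
  r_p     = [0.1246, -0.0038, 0.5184]
Written out (R1..R3):
  (R1) 1.2345 phi_1 + 0.1246 phi_2 - 0.0038 phi_3 = 0.1246
  (R2) 0.1246 phi_1 + 1.2345 phi_2 + 0.1246 phi_3 = -0.0038
  (R3) -0.0038 phi_1 + 0.1246 phi_2 + 1.2345 phi_3 = 0.5184
Gaussian elimination:
  R2 <- R2 - (0.1246/1.2345) R1 = R2 - (0.100932) R1:  1.221924 phi_2 + 0.124984 phi_3 = -0.016376
  R3 <- R3 - (-0.0038/1.2345) R1 = R3 - (-0.003078) R1:  0.124984 phi_2 + 1.234488 phi_3 = 0.518784
  R3 <- R3 - (0.124984/1.221924) R2 = R3 - (0.102284) R2:  1.221704 phi_3 = 0.520459
Back-substitution:
  phi_hat_3 = 0.520459 / 1.221704 = 0.42601
  phi_hat_2 = (-0.016376 - (0.124984)(0.42601)) / 1.221924 = -0.056976
  phi_hat_1 = (0.1246 - (0.1246)(-0.056976) - (-0.0038)(0.42601)) / 1.2345 = 0.107994
So phi_hat = [0.1080, -0.0570, 0.4260].
Therefore phi_hat_1 = 0.1080.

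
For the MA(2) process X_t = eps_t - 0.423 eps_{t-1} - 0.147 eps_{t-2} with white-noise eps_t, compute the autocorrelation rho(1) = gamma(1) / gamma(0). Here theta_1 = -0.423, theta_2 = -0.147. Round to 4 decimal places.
\rho(1) = -0.3005

For an MA(q) process with theta_0 = 1, the autocovariance is
  gamma(k) = sigma^2 * sum_{i=0..q-k} theta_i * theta_{i+k},
and rho(k) = gamma(k) / gamma(0). Sigma^2 cancels.
  numerator   = (1)*(-0.423) + (-0.423)*(-0.147) = -0.360819.
  denominator = (1)^2 + (-0.423)^2 + (-0.147)^2 = 1.200538.
  rho(1) = -0.360819 / 1.200538 = -0.3005.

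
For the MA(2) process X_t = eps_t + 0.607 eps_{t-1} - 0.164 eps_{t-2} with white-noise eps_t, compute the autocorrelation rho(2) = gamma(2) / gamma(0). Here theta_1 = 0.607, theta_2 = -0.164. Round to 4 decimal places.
\rho(2) = -0.1175

For an MA(q) process with theta_0 = 1, the autocovariance is
  gamma(k) = sigma^2 * sum_{i=0..q-k} theta_i * theta_{i+k},
and rho(k) = gamma(k) / gamma(0). Sigma^2 cancels.
  numerator   = (1)*(-0.164) = -0.164.
  denominator = (1)^2 + (0.607)^2 + (-0.164)^2 = 1.395345.
  rho(2) = -0.164 / 1.395345 = -0.1175.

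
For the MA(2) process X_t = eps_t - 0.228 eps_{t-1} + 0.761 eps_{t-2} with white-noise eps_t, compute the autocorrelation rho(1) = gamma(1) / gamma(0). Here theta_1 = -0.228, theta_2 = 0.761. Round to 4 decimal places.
\rho(1) = -0.2462

For an MA(q) process with theta_0 = 1, the autocovariance is
  gamma(k) = sigma^2 * sum_{i=0..q-k} theta_i * theta_{i+k},
and rho(k) = gamma(k) / gamma(0). Sigma^2 cancels.
  numerator   = (1)*(-0.228) + (-0.228)*(0.761) = -0.401508.
  denominator = (1)^2 + (-0.228)^2 + (0.761)^2 = 1.631105.
  rho(1) = -0.401508 / 1.631105 = -0.2462.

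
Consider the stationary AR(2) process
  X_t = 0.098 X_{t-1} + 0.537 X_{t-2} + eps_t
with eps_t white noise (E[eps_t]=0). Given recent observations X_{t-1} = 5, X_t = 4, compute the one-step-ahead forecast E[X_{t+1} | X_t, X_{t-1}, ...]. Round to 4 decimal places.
E[X_{t+1} \mid \mathcal F_t] = 3.0770

For an AR(p) model X_t = c + sum_i phi_i X_{t-i} + eps_t, the
one-step-ahead conditional mean is
  E[X_{t+1} | X_t, ...] = c + sum_i phi_i X_{t+1-i}.
Substitute known values:
  E[X_{t+1} | ...] = (0.098) * (4) + (0.537) * (5)
                   = 3.0770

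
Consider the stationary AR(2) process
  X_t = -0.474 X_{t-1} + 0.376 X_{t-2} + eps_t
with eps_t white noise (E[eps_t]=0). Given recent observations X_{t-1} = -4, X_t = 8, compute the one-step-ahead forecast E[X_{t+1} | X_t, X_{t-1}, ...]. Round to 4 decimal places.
E[X_{t+1} \mid \mathcal F_t] = -5.2960

For an AR(p) model X_t = c + sum_i phi_i X_{t-i} + eps_t, the
one-step-ahead conditional mean is
  E[X_{t+1} | X_t, ...] = c + sum_i phi_i X_{t+1-i}.
Substitute known values:
  E[X_{t+1} | ...] = (-0.474) * (8) + (0.376) * (-4)
                   = -5.2960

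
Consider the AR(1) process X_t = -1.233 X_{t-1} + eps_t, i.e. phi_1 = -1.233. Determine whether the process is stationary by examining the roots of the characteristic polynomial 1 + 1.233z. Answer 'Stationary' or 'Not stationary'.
\text{Not stationary}

The AR(p) characteristic polynomial is P(z) = 1 + 1.233z.
Stationarity requires all roots to lie outside the unit circle, i.e. |z| > 1 for every root.
This is linear in z: 1 + (1.233) z = 0  =>  z = -1/(1.233) = -0.81103,  |z| = 0.81103.
Moduli of all roots: 0.8110.
All moduli strictly greater than 1? No.
Verdict: Not stationary.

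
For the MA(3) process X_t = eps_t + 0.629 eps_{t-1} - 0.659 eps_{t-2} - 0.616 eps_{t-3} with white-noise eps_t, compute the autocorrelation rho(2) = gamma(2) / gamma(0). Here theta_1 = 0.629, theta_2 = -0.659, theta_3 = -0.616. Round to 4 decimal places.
\rho(2) = -0.4736

For an MA(q) process with theta_0 = 1, the autocovariance is
  gamma(k) = sigma^2 * sum_{i=0..q-k} theta_i * theta_{i+k},
and rho(k) = gamma(k) / gamma(0). Sigma^2 cancels.
  numerator   = (1)*(-0.659) + (0.629)*(-0.616) = -1.046464.
  denominator = (1)^2 + (0.629)^2 + (-0.659)^2 + (-0.616)^2 = 2.209378.
  rho(2) = -1.046464 / 2.209378 = -0.4736.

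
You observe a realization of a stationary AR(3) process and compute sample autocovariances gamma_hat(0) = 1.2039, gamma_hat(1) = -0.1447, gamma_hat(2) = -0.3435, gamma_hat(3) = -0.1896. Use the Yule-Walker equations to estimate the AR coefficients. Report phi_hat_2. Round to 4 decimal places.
\hat\phi_{2} = -0.3460

The Yule-Walker equations for an AR(p) process read, in matrix form,
  Gamma_p phi = r_p,   with   (Gamma_p)_{ij} = gamma(|i - j|),
                       (r_p)_i = gamma(i),   i,j = 1..p.
Substitute the sample gammas (Toeplitz matrix and right-hand side of size 3):
  Gamma_p = [[1.2039, -0.1447, -0.3435], [-0.1447, 1.2039, -0.1447], [-0.3435, -0.1447, 1.2039]]
  r_p     = [-0.1447, -0.3435, -0.1896]
Written out (R1..R3):
  (R1) 1.2039 phi_1 - 0.1447 phi_2 - 0.3435 phi_3 = -0.1447
  (R2) -0.1447 phi_1 + 1.2039 phi_2 - 0.1447 phi_3 = -0.3435
  (R3) -0.3435 phi_1 - 0.1447 phi_2 + 1.2039 phi_3 = -0.1896
Gaussian elimination:
  R2 <- R2 - (-0.1447/1.2039) R1 = R2 - (-0.120193) R1:  1.186508 phi_2 - 0.185986 phi_3 = -0.360892
  R3 <- R3 - (-0.3435/1.2039) R1 = R3 - (-0.285323) R1:  -0.185986 phi_2 + 1.105892 phi_3 = -0.230886
  R3 <- R3 - (-0.185986/1.186508) R2 = R3 - (-0.156751) R2:  1.076738 phi_3 = -0.287456
Back-substitution:
  phi_hat_3 = -0.287456 / 1.076738 = -0.26697
  phi_hat_2 = (-0.360892 - (-0.185986)(-0.26697)) / 1.186508 = -0.346011
  phi_hat_1 = (-0.1447 - (-0.1447)(-0.346011) - (-0.3435)(-0.26697)) / 1.2039 = -0.237953
So phi_hat = [-0.2380, -0.3460, -0.2670].
Therefore phi_hat_2 = -0.3460.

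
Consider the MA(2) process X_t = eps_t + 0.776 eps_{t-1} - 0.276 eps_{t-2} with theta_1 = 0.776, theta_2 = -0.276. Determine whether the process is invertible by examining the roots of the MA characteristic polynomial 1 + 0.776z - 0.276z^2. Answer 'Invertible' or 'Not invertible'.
\text{Not invertible}

The MA(q) characteristic polynomial is P(z) = 1 + 0.776z - 0.276z^2.
Invertibility requires all roots to lie outside the unit circle, i.e. |z| > 1 for every root.
Set 1 + (0.776) z + (-0.276) z^2 = 0, i.e. a z^2 + b z + c = 0 with a = -0.276, b = 0.776, c = 1.
Discriminant D = b^2 - 4ac = (0.776)^2 - 4*(-0.276)*1 = 0.602176 - (-1.104) = 1.706176.
D >= 0, so the roots are real: z = (-b +/- sqrt(D)) / (2a) = (-0.776 +/- 1.306207) / (-0.552).
  z_1 = (-0.776 + 1.306207) / (-0.552) = -0.9605,   |z_1| = 0.9605.
  z_2 = (-0.776 - 1.306207) / (-0.552) = 3.7721,   |z_2| = 3.7721.
Moduli of all roots: 0.9605, 3.7721.
All moduli strictly greater than 1? No.
Verdict: Not invertible.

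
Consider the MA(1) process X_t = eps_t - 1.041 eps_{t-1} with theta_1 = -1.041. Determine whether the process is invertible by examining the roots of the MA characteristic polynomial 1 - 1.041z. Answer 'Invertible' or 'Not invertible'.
\text{Not invertible}

The MA(q) characteristic polynomial is P(z) = 1 - 1.041z.
Invertibility requires all roots to lie outside the unit circle, i.e. |z| > 1 for every root.
This is linear in z: 1 + (-1.041) z = 0  =>  z = -1/(-1.041) = 0.960615,  |z| = 0.960615.
Moduli of all roots: 0.9606.
All moduli strictly greater than 1? No.
Verdict: Not invertible.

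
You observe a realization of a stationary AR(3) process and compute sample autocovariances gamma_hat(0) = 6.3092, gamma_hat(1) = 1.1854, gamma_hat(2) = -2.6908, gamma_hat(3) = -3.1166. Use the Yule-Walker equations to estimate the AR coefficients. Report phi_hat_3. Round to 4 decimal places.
\hat\phi_{3} = -0.3840

The Yule-Walker equations for an AR(p) process read, in matrix form,
  Gamma_p phi = r_p,   with   (Gamma_p)_{ij} = gamma(|i - j|),
                       (r_p)_i = gamma(i),   i,j = 1..p.
Substitute the sample gammas (Toeplitz matrix and right-hand side of size 3):
  Gamma_p = [[6.3092, 1.1854, -2.6908], [1.1854, 6.3092, 1.1854], [-2.6908, 1.1854, 6.3092]]
  r_p     = [1.1854, -2.6908, -3.1166]
Written out (R1..R3):
  (R1) 6.3092 phi_1 + 1.1854 phi_2 - 2.6908 phi_3 = 1.1854
  (R2) 1.1854 phi_1 + 6.3092 phi_2 + 1.1854 phi_3 = -2.6908
  (R3) -2.6908 phi_1 + 1.1854 phi_2 + 6.3092 phi_3 = -3.1166
Gaussian elimination:
  R2 <- R2 - (1.1854/6.3092) R1 = R2 - (0.187884) R1:  6.086482 phi_2 + 1.690959 phi_3 = -2.913518
  R3 <- R3 - (-2.6908/6.3092) R1 = R3 - (-0.426488) R1:  1.690959 phi_2 + 5.161605 phi_3 = -2.611041
  R3 <- R3 - (1.690959/6.086482) R2 = R3 - (0.277822) R2:  4.691819 phi_3 = -1.801601
Back-substitution:
  phi_hat_3 = -1.801601 / 4.691819 = -0.383988
  phi_hat_2 = (-2.913518 - (1.690959)(-0.383988)) / 6.086482 = -0.372006
  phi_hat_1 = (1.1854 - (1.1854)(-0.372006) - (-2.6908)(-0.383988)) / 6.3092 = 0.094012
So phi_hat = [0.0940, -0.3720, -0.3840].
Therefore phi_hat_3 = -0.3840.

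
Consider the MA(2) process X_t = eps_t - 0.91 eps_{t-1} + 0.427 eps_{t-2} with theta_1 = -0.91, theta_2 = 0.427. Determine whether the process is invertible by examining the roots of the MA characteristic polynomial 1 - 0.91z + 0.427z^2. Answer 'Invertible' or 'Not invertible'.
\text{Invertible}

The MA(q) characteristic polynomial is P(z) = 1 - 0.91z + 0.427z^2.
Invertibility requires all roots to lie outside the unit circle, i.e. |z| > 1 for every root.
Set 1 + (-0.91) z + (0.427) z^2 = 0, i.e. a z^2 + b z + c = 0 with a = 0.427, b = -0.91, c = 1.
Discriminant D = b^2 - 4ac = (-0.91)^2 - 4*(0.427)*1 = 0.8281 - (1.708) = -0.8799.
D < 0, so the roots are the complex-conjugate pair z = (-b +/- i sqrt(-D)) / (2a) = 1.0656 +/- 1.0984i.
For a conjugate pair |z|^2 = z * conj(z) = (product of roots) = c/a = 1/(0.427) = 2.34192, so |z| = sqrt(2.34192) = 1.5303 for both roots.
Moduli of all roots: 1.5303, 1.5303.
All moduli strictly greater than 1? Yes.
Verdict: Invertible.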